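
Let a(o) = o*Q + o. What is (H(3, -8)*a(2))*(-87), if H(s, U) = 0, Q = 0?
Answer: 0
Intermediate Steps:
a(o) = o (a(o) = o*0 + o = 0 + o = o)
(H(3, -8)*a(2))*(-87) = (0*2)*(-87) = 0*(-87) = 0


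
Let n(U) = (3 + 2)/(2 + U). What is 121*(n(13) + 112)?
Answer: 40777/3 ≈ 13592.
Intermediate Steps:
n(U) = 5/(2 + U)
121*(n(13) + 112) = 121*(5/(2 + 13) + 112) = 121*(5/15 + 112) = 121*(5*(1/15) + 112) = 121*(1/3 + 112) = 121*(337/3) = 40777/3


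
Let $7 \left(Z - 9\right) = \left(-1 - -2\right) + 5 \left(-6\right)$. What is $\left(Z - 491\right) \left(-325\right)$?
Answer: $\frac{1105975}{7} \approx 1.58 \cdot 10^{5}$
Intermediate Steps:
$Z = \frac{34}{7}$ ($Z = 9 + \frac{\left(-1 - -2\right) + 5 \left(-6\right)}{7} = 9 + \frac{\left(-1 + 2\right) - 30}{7} = 9 + \frac{1 - 30}{7} = 9 + \frac{1}{7} \left(-29\right) = 9 - \frac{29}{7} = \frac{34}{7} \approx 4.8571$)
$\left(Z - 491\right) \left(-325\right) = \left(\frac{34}{7} - 491\right) \left(-325\right) = \left(- \frac{3403}{7}\right) \left(-325\right) = \frac{1105975}{7}$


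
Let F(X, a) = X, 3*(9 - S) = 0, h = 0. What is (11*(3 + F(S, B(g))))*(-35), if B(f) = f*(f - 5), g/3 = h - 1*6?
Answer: -4620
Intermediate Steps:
S = 9 (S = 9 - ⅓*0 = 9 + 0 = 9)
g = -18 (g = 3*(0 - 1*6) = 3*(0 - 6) = 3*(-6) = -18)
B(f) = f*(-5 + f)
(11*(3 + F(S, B(g))))*(-35) = (11*(3 + 9))*(-35) = (11*12)*(-35) = 132*(-35) = -4620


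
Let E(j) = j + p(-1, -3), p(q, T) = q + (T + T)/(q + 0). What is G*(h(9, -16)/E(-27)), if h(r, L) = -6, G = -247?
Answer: -741/11 ≈ -67.364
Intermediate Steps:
p(q, T) = q + 2*T/q (p(q, T) = q + (2*T)/q = q + 2*T/q)
E(j) = 5 + j (E(j) = j + (-1 + 2*(-3)/(-1)) = j + (-1 + 2*(-3)*(-1)) = j + (-1 + 6) = j + 5 = 5 + j)
G*(h(9, -16)/E(-27)) = -(-1482)/(5 - 27) = -(-1482)/(-22) = -(-1482)*(-1)/22 = -247*3/11 = -741/11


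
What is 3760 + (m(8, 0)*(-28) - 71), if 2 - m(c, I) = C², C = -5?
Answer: 4333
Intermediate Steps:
m(c, I) = -23 (m(c, I) = 2 - 1*(-5)² = 2 - 1*25 = 2 - 25 = -23)
3760 + (m(8, 0)*(-28) - 71) = 3760 + (-23*(-28) - 71) = 3760 + (644 - 71) = 3760 + 573 = 4333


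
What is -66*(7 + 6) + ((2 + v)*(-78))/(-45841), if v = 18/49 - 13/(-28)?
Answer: -3854472999/4492418 ≈ -858.00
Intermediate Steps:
v = 163/196 (v = 18*(1/49) - 13*(-1/28) = 18/49 + 13/28 = 163/196 ≈ 0.83163)
-66*(7 + 6) + ((2 + v)*(-78))/(-45841) = -66*(7 + 6) + ((2 + 163/196)*(-78))/(-45841) = -66*13 + ((555/196)*(-78))*(-1/45841) = -858 - 21645/98*(-1/45841) = -858 + 21645/4492418 = -3854472999/4492418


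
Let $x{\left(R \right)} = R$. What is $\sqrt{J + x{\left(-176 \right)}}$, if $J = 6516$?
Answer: $2 \sqrt{1585} \approx 79.624$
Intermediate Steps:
$\sqrt{J + x{\left(-176 \right)}} = \sqrt{6516 - 176} = \sqrt{6340} = 2 \sqrt{1585}$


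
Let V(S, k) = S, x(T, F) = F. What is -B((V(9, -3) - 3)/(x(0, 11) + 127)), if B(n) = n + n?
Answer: -2/23 ≈ -0.086957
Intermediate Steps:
B(n) = 2*n
-B((V(9, -3) - 3)/(x(0, 11) + 127)) = -2*(9 - 3)/(11 + 127) = -2*6/138 = -2*6*(1/138) = -2/23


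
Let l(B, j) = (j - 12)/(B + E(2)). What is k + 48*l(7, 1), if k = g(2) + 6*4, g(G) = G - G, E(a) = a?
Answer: -104/3 ≈ -34.667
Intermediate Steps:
g(G) = 0
l(B, j) = (-12 + j)/(2 + B) (l(B, j) = (j - 12)/(B + 2) = (-12 + j)/(2 + B))
k = 24 (k = 0 + 6*4 = 0 + 24 = 24)
k + 48*l(7, 1) = 24 + 48*((-12 + 1)/(2 + 7)) = 24 + 48*(-11/9) = 24 - 176/3 = -104/3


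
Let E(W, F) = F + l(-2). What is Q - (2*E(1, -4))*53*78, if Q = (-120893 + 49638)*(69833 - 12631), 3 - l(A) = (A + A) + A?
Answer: -4075969850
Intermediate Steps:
l(A) = 3 - 3*A (l(A) = 3 - ((A + A) + A) = 3 - (2*A + A) = 3 - 3*A)
E(W, F) = 9 + F (E(W, F) = F + (3 - 3*(-2)) = F + (3 + 6) = F + 9 = 9 + F)
Q = -4075928510 (Q = -71255*57202 = -4075928510)
Q - (2*E(1, -4))*53*78 = -4075928510 - (2*(9 - 4))*53*78 = -4075928510 - (2*5)*53*78 = -4075928510 - 10*53*78 = -4075928510 - 530*78 = -4075928510 - 1*41340 = -4075928510 - 41340 = -4075969850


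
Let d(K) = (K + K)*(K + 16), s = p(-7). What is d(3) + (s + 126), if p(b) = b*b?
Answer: 289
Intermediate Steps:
p(b) = b²
s = 49 (s = (-7)² = 49)
d(K) = 2*K*(16 + K) (d(K) = (2*K)*(16 + K) = 2*K*(16 + K))
d(3) + (s + 126) = 2*3*(16 + 3) + (49 + 126) = 2*3*19 + 175 = 114 + 175 = 289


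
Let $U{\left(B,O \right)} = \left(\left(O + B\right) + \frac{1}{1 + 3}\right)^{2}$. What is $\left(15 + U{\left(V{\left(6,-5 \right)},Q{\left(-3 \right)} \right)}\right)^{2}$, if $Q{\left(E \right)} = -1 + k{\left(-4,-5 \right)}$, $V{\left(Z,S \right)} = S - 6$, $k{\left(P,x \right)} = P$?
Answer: $\frac{17715681}{256} \approx 69202.0$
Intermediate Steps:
$V{\left(Z,S \right)} = -6 + S$ ($V{\left(Z,S \right)} = S - 6 = -6 + S$)
$Q{\left(E \right)} = -5$ ($Q{\left(E \right)} = -1 - 4 = -5$)
$U{\left(B,O \right)} = \left(\frac{1}{4} + B + O\right)^{2}$ ($U{\left(B,O \right)} = \left(\left(B + O\right) + \frac{1}{4}\right)^{2} = \left(\frac{1}{4} + B + O\right)^{2}$)
$\left(15 + U{\left(V{\left(6,-5 \right)},Q{\left(-3 \right)} \right)}\right)^{2} = \left(15 + \frac{\left(1 + 4 \left(-6 - 5\right) + 4 \left(-5\right)\right)^{2}}{16}\right)^{2} = \left(15 + \frac{\left(1 + 4 \left(-11\right) - 20\right)^{2}}{16}\right)^{2} = \left(15 + \frac{\left(1 - 44 - 20\right)^{2}}{16}\right)^{2} = \left(15 + \frac{\left(-63\right)^{2}}{16}\right)^{2} = \left(15 + \frac{1}{16} \cdot 3969\right)^{2} = \left(15 + \frac{3969}{16}\right)^{2} = \left(\frac{4209}{16}\right)^{2} = \frac{17715681}{256}$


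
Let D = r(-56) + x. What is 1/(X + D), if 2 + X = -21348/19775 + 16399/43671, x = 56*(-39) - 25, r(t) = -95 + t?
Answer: -863594025/2040417085333 ≈ -0.00042324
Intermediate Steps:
x = -2209 (x = -2184 - 25 = -2209)
X = -2335186333/863594025 (X = -2 + (-21348/19775 + 16399/43671) = -2 - 607998283/863594025 = -2335186333/863594025 ≈ -2.7040)
D = -2360 (D = (-95 - 56) - 2209 = -151 - 2209 = -2360)
1/(X + D) = 1/(-2335186333/863594025 - 2360) = 1/(-2040417085333/863594025) = -863594025/2040417085333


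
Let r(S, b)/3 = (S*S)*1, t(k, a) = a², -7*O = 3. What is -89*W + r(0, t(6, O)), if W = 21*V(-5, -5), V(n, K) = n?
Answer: 9345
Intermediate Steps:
O = -3/7 (O = -⅐*3 = -3/7 ≈ -0.42857)
W = -105 (W = 21*(-5) = -105)
r(S, b) = 3*S² (r(S, b) = 3*((S*S)*1) = 3*(S²*1) = 3*S²)
-89*W + r(0, t(6, O)) = -89*(-105) + 3*0² = 9345 + 3*0 = 9345 + 0 = 9345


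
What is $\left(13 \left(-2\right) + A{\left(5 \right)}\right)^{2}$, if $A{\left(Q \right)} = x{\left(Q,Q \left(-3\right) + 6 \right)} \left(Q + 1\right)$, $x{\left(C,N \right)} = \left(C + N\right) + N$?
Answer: $10816$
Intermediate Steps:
$x{\left(C,N \right)} = C + 2 N$
$A{\left(Q \right)} = \left(1 + Q\right) \left(12 - 5 Q\right)$ ($A{\left(Q \right)} = \left(Q + 2 \left(Q \left(-3\right) + 6\right)\right) \left(Q + 1\right) = \left(Q + 2 \left(- 3 Q + 6\right)\right) \left(1 + Q\right) = \left(Q + 2 \left(6 - 3 Q\right)\right) \left(1 + Q\right) = \left(Q - \left(-12 + 6 Q\right)\right) \left(1 + Q\right) = \left(12 - 5 Q\right) \left(1 + Q\right) = \left(1 + Q\right) \left(12 - 5 Q\right)$)
$\left(13 \left(-2\right) + A{\left(5 \right)}\right)^{2} = \left(13 \left(-2\right) + \left(1 + 5\right) \left(12 - 25\right)\right)^{2} = \left(-26 + 6 \left(12 - 25\right)\right)^{2} = \left(-26 + 6 \left(-13\right)\right)^{2} = \left(-26 - 78\right)^{2} = \left(-104\right)^{2} = 10816$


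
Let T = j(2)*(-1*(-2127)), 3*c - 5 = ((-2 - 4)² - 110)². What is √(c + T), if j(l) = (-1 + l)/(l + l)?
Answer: √9435/2 ≈ 48.567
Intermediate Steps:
j(l) = (-1 + l)/(2*l) (j(l) = (-1 + l)/((2*l)) = (-1 + l)*(1/(2*l)) = (-1 + l)/(2*l))
c = 1827 (c = 5/3 + ((-2 - 4)² - 110)²/3 = 5/3 + ((-6)² - 110)²/3 = 5/3 + (36 - 110)²/3 = 5/3 + (⅓)*(-74)² = 5/3 + (⅓)*5476 = 5/3 + 5476/3 = 1827)
T = 2127/4 (T = ((½)*(-1 + 2)/2)*(-1*(-2127)) = ((½)*(½)*1)*2127 = (¼)*2127 = 2127/4 ≈ 531.75)
√(c + T) = √(1827 + 2127/4) = √(9435/4) = √9435/2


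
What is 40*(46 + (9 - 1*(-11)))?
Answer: 2640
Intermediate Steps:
40*(46 + (9 - 1*(-11))) = 40*(46 + (9 + 11)) = 40*(46 + 20) = 40*66 = 2640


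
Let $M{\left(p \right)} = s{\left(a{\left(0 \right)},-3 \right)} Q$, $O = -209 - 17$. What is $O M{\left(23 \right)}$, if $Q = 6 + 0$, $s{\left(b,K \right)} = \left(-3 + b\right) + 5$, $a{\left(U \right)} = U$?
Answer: $-2712$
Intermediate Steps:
$s{\left(b,K \right)} = 2 + b$
$O = -226$
$Q = 6$
$M{\left(p \right)} = 12$ ($M{\left(p \right)} = \left(2 + 0\right) 6 = 2 \cdot 6 = 12$)
$O M{\left(23 \right)} = \left(-226\right) 12 = -2712$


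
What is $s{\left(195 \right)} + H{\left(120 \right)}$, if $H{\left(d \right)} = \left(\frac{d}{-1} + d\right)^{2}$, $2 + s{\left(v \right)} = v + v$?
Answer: $388$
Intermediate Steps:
$s{\left(v \right)} = -2 + 2 v$ ($s{\left(v \right)} = -2 + \left(v + v\right) = -2 + 2 v$)
$H{\left(d \right)} = 0$ ($H{\left(d \right)} = \left(d \left(-1\right) + d\right)^{2} = \left(- d + d\right)^{2} = 0^{2} = 0$)
$s{\left(195 \right)} + H{\left(120 \right)} = \left(-2 + 2 \cdot 195\right) + 0 = \left(-2 + 390\right) + 0 = 388 + 0 = 388$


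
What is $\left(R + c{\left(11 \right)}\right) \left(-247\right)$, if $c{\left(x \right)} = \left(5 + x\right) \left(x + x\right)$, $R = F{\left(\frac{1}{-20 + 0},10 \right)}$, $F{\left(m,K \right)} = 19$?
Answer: $-91637$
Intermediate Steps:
$R = 19$
$c{\left(x \right)} = 2 x \left(5 + x\right)$ ($c{\left(x \right)} = \left(5 + x\right) 2 x = 2 x \left(5 + x\right)$)
$\left(R + c{\left(11 \right)}\right) \left(-247\right) = \left(19 + 2 \cdot 11 \left(5 + 11\right)\right) \left(-247\right) = \left(19 + 2 \cdot 11 \cdot 16\right) \left(-247\right) = \left(19 + 352\right) \left(-247\right) = 371 \left(-247\right) = -91637$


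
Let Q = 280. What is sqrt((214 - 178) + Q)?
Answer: 2*sqrt(79) ≈ 17.776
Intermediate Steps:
sqrt((214 - 178) + Q) = sqrt((214 - 178) + 280) = sqrt(36 + 280) = sqrt(316) = 2*sqrt(79)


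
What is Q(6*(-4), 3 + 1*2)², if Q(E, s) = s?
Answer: 25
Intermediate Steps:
Q(6*(-4), 3 + 1*2)² = (3 + 1*2)² = (3 + 2)² = 5² = 25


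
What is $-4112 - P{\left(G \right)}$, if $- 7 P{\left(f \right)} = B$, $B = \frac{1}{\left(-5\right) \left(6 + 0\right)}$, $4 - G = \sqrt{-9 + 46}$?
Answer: $- \frac{863521}{210} \approx -4112.0$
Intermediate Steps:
$G = 4 - \sqrt{37}$ ($G = 4 - \sqrt{-9 + 46} = 4 - \sqrt{37} \approx -2.0828$)
$B = - \frac{1}{30}$ ($B = \frac{1}{\left(-5\right) 6} = \frac{1}{-30} = - \frac{1}{30} \approx -0.033333$)
$P{\left(f \right)} = \frac{1}{210}$ ($P{\left(f \right)} = \left(- \frac{1}{7}\right) \left(- \frac{1}{30}\right) = \frac{1}{210}$)
$-4112 - P{\left(G \right)} = -4112 - \frac{1}{210} = - \frac{863521}{210}$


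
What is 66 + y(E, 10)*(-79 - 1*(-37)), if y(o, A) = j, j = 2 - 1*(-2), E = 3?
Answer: -102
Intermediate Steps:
j = 4 (j = 2 + 2 = 4)
y(o, A) = 4
66 + y(E, 10)*(-79 - 1*(-37)) = 66 + 4*(-79 - 1*(-37)) = 66 + 4*(-79 + 37) = 66 + 4*(-42) = 66 - 168 = -102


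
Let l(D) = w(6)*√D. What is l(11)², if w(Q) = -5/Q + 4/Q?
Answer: 11/36 ≈ 0.30556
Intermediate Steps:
w(Q) = -1/Q
l(D) = -√D/6 (l(D) = (-1/6)*√D = (-1*⅙)*√D = -√D/6)
l(11)² = (-√11/6)² = 11/36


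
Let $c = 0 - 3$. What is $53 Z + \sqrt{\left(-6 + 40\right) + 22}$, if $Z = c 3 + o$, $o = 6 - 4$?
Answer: $-371 + 2 \sqrt{14} \approx -363.52$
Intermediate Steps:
$c = -3$ ($c = 0 - 3 = -3$)
$o = 2$
$Z = -7$ ($Z = \left(-3\right) 3 + 2 = -9 + 2 = -7$)
$53 Z + \sqrt{\left(-6 + 40\right) + 22} = 53 \left(-7\right) + \sqrt{\left(-6 + 40\right) + 22} = -371 + \sqrt{34 + 22} = -371 + \sqrt{56} = -371 + 2 \sqrt{14}$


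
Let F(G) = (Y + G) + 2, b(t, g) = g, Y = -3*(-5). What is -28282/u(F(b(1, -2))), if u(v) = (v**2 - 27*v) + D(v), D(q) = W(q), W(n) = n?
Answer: 28282/165 ≈ 171.41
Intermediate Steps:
Y = 15
D(q) = q
F(G) = 17 + G (F(G) = (15 + G) + 2 = 17 + G)
u(v) = v**2 - 26*v (u(v) = (v**2 - 27*v) + v = v**2 - 26*v)
-28282/u(F(b(1, -2))) = -28282*1/((-26 + (17 - 2))*(17 - 2)) = -28282*1/(15*(-26 + 15)) = -28282/(15*(-11)) = -28282/(-165) = -28282*(-1/165) = 28282/165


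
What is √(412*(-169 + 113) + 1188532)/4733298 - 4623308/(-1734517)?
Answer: 4623308/1734517 + √291365/2366649 ≈ 2.6657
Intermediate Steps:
√(412*(-169 + 113) + 1188532)/4733298 - 4623308/(-1734517) = √(412*(-56) + 1188532)*(1/4733298) - 4623308*(-1/1734517) = √(-23072 + 1188532)*(1/4733298) + 4623308/1734517 = √1165460*(1/4733298) + 4623308/1734517 = (2*√291365)*(1/4733298) + 4623308/1734517 = √291365/2366649 + 4623308/1734517 = 4623308/1734517 + √291365/2366649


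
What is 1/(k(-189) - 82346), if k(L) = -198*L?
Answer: -1/44924 ≈ -2.2260e-5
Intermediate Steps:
1/(k(-189) - 82346) = 1/(-198*(-189) - 82346) = 1/(37422 - 82346) = 1/(-44924) = -1/44924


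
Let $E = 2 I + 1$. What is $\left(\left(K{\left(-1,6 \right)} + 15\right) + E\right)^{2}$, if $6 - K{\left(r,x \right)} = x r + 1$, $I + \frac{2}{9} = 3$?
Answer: $\frac{85849}{81} \approx 1059.9$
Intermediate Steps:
$I = \frac{25}{9}$ ($I = - \frac{2}{9} + 3 = \frac{25}{9} \approx 2.7778$)
$K{\left(r,x \right)} = 5 - r x$ ($K{\left(r,x \right)} = 6 - \left(x r + 1\right) = 6 - \left(r x + 1\right) = 6 - \left(1 + r x\right) = 5 - r x$)
$E = \frac{59}{9}$ ($E = 2 \cdot \frac{25}{9} + 1 = \frac{50}{9} + 1 = \frac{59}{9} \approx 6.5556$)
$\left(\left(K{\left(-1,6 \right)} + 15\right) + E\right)^{2} = \left(\left(\left(5 - \left(-1\right) 6\right) + 15\right) + \frac{59}{9}\right)^{2} = \left(\left(\left(5 + 6\right) + 15\right) + \frac{59}{9}\right)^{2} = \left(\left(11 + 15\right) + \frac{59}{9}\right)^{2} = \left(26 + \frac{59}{9}\right)^{2} = \left(\frac{293}{9}\right)^{2} = \frac{85849}{81}$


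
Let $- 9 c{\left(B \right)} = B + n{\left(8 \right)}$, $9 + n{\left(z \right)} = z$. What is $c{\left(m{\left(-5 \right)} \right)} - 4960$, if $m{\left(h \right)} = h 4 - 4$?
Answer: $- \frac{44615}{9} \approx -4957.2$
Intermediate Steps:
$m{\left(h \right)} = -4 + 4 h$ ($m{\left(h \right)} = 4 h - 4 = -4 + 4 h$)
$n{\left(z \right)} = -9 + z$
$c{\left(B \right)} = \frac{1}{9} - \frac{B}{9}$ ($c{\left(B \right)} = - \frac{B + \left(-9 + 8\right)}{9} = - \frac{B - 1}{9} = - \frac{-1 + B}{9} = \frac{1}{9} - \frac{B}{9}$)
$c{\left(m{\left(-5 \right)} \right)} - 4960 = \left(\frac{1}{9} - \frac{-4 + 4 \left(-5\right)}{9}\right) - 4960 = \left(\frac{1}{9} - \frac{-4 - 20}{9}\right) - 4960 = \left(\frac{1}{9} - - \frac{8}{3}\right) - 4960 = \left(\frac{1}{9} + \frac{8}{3}\right) - 4960 = \frac{25}{9} - 4960 = - \frac{44615}{9}$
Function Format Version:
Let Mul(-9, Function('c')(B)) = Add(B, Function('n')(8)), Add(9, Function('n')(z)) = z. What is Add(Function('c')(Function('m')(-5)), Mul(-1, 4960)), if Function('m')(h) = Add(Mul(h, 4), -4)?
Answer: Rational(-44615, 9) ≈ -4957.2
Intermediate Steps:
Function('m')(h) = Add(-4, Mul(4, h)) (Function('m')(h) = Add(Mul(4, h), -4) = Add(-4, Mul(4, h)))
Function('n')(z) = Add(-9, z)
Function('c')(B) = Add(Rational(1, 9), Mul(Rational(-1, 9), B)) (Function('c')(B) = Mul(Rational(-1, 9), Add(B, Add(-9, 8))) = Mul(Rational(-1, 9), Add(B, -1)) = Mul(Rational(-1, 9), Add(-1, B)) = Add(Rational(1, 9), Mul(Rational(-1, 9), B)))
Add(Function('c')(Function('m')(-5)), Mul(-1, 4960)) = Add(Add(Rational(1, 9), Mul(Rational(-1, 9), Add(-4, Mul(4, -5)))), Mul(-1, 4960)) = Add(Add(Rational(1, 9), Mul(Rational(-1, 9), Add(-4, -20))), -4960) = Add(Add(Rational(1, 9), Mul(Rational(-1, 9), -24)), -4960) = Add(Add(Rational(1, 9), Rational(8, 3)), -4960) = Add(Rational(25, 9), -4960) = Rational(-44615, 9)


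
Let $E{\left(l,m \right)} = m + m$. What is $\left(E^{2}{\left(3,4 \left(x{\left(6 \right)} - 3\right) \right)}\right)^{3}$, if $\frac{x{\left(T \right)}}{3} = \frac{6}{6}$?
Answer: $0$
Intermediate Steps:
$x{\left(T \right)} = 3$ ($x{\left(T \right)} = 3 \cdot \frac{6}{6} = 3 \cdot 6 \cdot \frac{1}{6} = 3 \cdot 1 = 3$)
$E{\left(l,m \right)} = 2 m$
$\left(E^{2}{\left(3,4 \left(x{\left(6 \right)} - 3\right) \right)}\right)^{3} = \left(\left(2 \cdot 4 \left(3 - 3\right)\right)^{2}\right)^{3} = \left(\left(2 \cdot 4 \cdot 0\right)^{2}\right)^{3} = \left(\left(2 \cdot 0\right)^{2}\right)^{3} = \left(0^{2}\right)^{3} = 0^{3} = 0$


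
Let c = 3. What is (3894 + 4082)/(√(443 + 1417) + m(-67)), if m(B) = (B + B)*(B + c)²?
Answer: -1094434816/75312922159 - 3988*√465/75312922159 ≈ -0.014533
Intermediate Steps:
m(B) = 2*B*(3 + B)² (m(B) = (B + B)*(B + 3)² = (2*B)*(3 + B)² = 2*B*(3 + B)²)
(3894 + 4082)/(√(443 + 1417) + m(-67)) = (3894 + 4082)/(√(443 + 1417) + 2*(-67)*(3 - 67)²) = 7976/(√1860 + 2*(-67)*(-64)²) = 7976/(2*√465 + 2*(-67)*4096) = 7976/(2*√465 - 548864) = 7976/(-548864 + 2*√465)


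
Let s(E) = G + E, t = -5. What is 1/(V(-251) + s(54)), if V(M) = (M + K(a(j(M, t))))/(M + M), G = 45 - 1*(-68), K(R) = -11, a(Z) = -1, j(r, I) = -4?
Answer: 251/42048 ≈ 0.0059694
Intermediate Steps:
G = 113 (G = 45 + 68 = 113)
s(E) = 113 + E
V(M) = (-11 + M)/(2*M) (V(M) = (M - 11)/(M + M) = (-11 + M)/((2*M)) = (-11 + M)*(1/(2*M)) = (-11 + M)/(2*M))
1/(V(-251) + s(54)) = 1/((½)*(-11 - 251)/(-251) + (113 + 54)) = 1/((½)*(-1/251)*(-262) + 167) = 1/(131/251 + 167) = 1/(42048/251) = 251/42048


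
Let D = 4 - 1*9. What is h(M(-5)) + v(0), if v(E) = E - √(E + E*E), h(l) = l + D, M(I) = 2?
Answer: -3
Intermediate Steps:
D = -5 (D = 4 - 9 = -5)
h(l) = -5 + l (h(l) = l - 5 = -5 + l)
v(E) = E - √(E + E²)
h(M(-5)) + v(0) = (-5 + 2) + (0 - √(0*(1 + 0))) = -3 + (0 - √(0*1)) = -3 + (0 - √0) = -3 + (0 - 1*0) = -3 + (0 + 0) = -3 + 0 = -3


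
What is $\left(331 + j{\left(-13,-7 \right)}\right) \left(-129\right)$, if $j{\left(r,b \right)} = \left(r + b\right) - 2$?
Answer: $-39861$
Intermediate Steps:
$j{\left(r,b \right)} = -2 + b + r$ ($j{\left(r,b \right)} = \left(b + r\right) - 2 = -2 + b + r$)
$\left(331 + j{\left(-13,-7 \right)}\right) \left(-129\right) = \left(331 - 22\right) \left(-129\right) = 309 \left(-129\right) = -39861$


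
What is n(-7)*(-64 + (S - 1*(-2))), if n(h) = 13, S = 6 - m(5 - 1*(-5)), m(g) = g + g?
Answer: -988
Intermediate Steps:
m(g) = 2*g
S = -14 (S = 6 - 2*(5 - 1*(-5)) = 6 - 2*(5 + 5) = 6 - 2*10 = 6 - 1*20 = 6 - 20 = -14)
n(-7)*(-64 + (S - 1*(-2))) = 13*(-64 + (-14 - 1*(-2))) = 13*(-64 + (-14 + 2)) = 13*(-64 - 12) = 13*(-76) = -988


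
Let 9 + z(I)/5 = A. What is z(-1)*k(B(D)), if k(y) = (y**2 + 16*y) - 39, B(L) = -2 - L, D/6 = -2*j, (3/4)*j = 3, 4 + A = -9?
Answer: -309430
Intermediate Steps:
A = -13 (A = -4 - 9 = -13)
j = 4 (j = (4/3)*3 = 4)
z(I) = -110 (z(I) = -45 + 5*(-13) = -45 - 65 = -110)
D = -48 (D = 6*(-2*4) = 6*(-8) = -48)
k(y) = -39 + y**2 + 16*y
z(-1)*k(B(D)) = -110*(-39 + (-2 - 1*(-48))**2 + 16*(-2 - 1*(-48))) = -110*(-39 + (-2 + 48)**2 + 16*(-2 + 48)) = -110*(-39 + 46**2 + 16*46) = -110*(-39 + 2116 + 736) = -110*2813 = -309430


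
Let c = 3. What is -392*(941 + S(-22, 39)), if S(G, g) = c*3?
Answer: -372400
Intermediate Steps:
S(G, g) = 9 (S(G, g) = 3*3 = 9)
-392*(941 + S(-22, 39)) = -392*(941 + 9) = -392*950 = -372400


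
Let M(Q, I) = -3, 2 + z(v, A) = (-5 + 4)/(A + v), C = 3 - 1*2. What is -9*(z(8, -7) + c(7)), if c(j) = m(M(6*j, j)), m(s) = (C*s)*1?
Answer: 54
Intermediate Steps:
C = 1 (C = 3 - 2 = 1)
z(v, A) = -2 - 1/(A + v) (z(v, A) = -2 + (-5 + 4)/(A + v) = -2 - 1/(A + v))
m(s) = s (m(s) = (1*s)*1 = s*1 = s)
c(j) = -3
-9*(z(8, -7) + c(7)) = -9*((-1 - 2*(-7) - 2*8)/(-7 + 8) - 3) = -9*((-1 + 14 - 16)/1 - 3) = -9*(1*(-3) - 3) = -9*(-3 - 3) = -9*(-6) = 54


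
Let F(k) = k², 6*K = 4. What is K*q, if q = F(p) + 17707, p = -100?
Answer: 55414/3 ≈ 18471.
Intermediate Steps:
K = ⅔ (K = (⅙)*4 = ⅔ ≈ 0.66667)
q = 27707 (q = (-100)² + 17707 = 10000 + 17707 = 27707)
K*q = (⅔)*27707 = 55414/3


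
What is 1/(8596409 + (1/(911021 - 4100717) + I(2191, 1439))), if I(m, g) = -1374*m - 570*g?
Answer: 3189696/15201277763519 ≈ 2.0983e-7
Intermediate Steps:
1/(8596409 + (1/(911021 - 4100717) + I(2191, 1439))) = 1/(8596409 + (1/(911021 - 4100717) + (-1374*2191 - 570*1439))) = 1/(8596409 + (1/(-3189696) + (-3010434 - 820230))) = 1/(8596409 + (-1/3189696 - 3830664)) = 1/(8596409 - 12218653638145/3189696) = 1/(15201277763519/3189696) = 3189696/15201277763519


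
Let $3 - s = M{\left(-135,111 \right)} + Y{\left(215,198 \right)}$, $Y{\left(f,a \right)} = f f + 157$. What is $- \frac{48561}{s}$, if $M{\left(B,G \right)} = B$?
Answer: $\frac{48561}{46244} \approx 1.0501$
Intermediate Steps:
$Y{\left(f,a \right)} = 157 + f^{2}$ ($Y{\left(f,a \right)} = f^{2} + 157 = 157 + f^{2}$)
$s = -46244$ ($s = 3 - \left(-135 + \left(157 + 215^{2}\right)\right) = 3 - \left(-135 + \left(157 + 46225\right)\right) = 3 - \left(-135 + 46382\right) = 3 - 46247 = -46244$)
$- \frac{48561}{s} = - \frac{48561}{-46244} = \left(-48561\right) \left(- \frac{1}{46244}\right) = \frac{48561}{46244}$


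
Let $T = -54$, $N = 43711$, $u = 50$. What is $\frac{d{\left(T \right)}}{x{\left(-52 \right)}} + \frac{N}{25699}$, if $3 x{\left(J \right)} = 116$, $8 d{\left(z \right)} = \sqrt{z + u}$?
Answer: $\frac{43711}{25699} + \frac{3 i}{464} \approx 1.7009 + 0.0064655 i$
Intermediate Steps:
$d{\left(z \right)} = \frac{\sqrt{50 + z}}{8}$ ($d{\left(z \right)} = \frac{\sqrt{z + 50}}{8} = \frac{\sqrt{50 + z}}{8}$)
$x{\left(J \right)} = \frac{116}{3}$ ($x{\left(J \right)} = \frac{1}{3} \cdot 116 = \frac{116}{3}$)
$\frac{d{\left(T \right)}}{x{\left(-52 \right)}} + \frac{N}{25699} = \frac{\frac{1}{8} \sqrt{50 - 54}}{\frac{116}{3}} + \frac{43711}{25699} = \frac{\sqrt{-4}}{8} \cdot \frac{3}{116} + 43711 \cdot \frac{1}{25699} = \frac{2 i}{8} \cdot \frac{3}{116} + \frac{43711}{25699} = \frac{i}{4} \cdot \frac{3}{116} + \frac{43711}{25699} = \frac{3 i}{464} + \frac{43711}{25699} = \frac{43711}{25699} + \frac{3 i}{464}$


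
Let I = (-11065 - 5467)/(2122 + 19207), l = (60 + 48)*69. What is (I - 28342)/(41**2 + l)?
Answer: -604523050/194797757 ≈ -3.1033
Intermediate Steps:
l = 7452 (l = 108*69 = 7452)
I = -16532/21329 ≈ -0.77509
(I - 28342)/(41**2 + l) = (-16532/21329 - 28342)/(41**2 + 7452) = -604523050/(21329*(1681 + 7452)) = -604523050/21329/9133 = -604523050/21329*1/9133 = -604523050/194797757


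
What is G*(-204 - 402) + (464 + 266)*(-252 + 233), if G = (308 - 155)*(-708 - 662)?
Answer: 127009790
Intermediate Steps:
G = -209610 (G = 153*(-1370) = -209610)
G*(-204 - 402) + (464 + 266)*(-252 + 233) = -209610*(-204 - 402) + (464 + 266)*(-252 + 233) = -209610*(-606) + 730*(-19) = 127023660 - 13870 = 127009790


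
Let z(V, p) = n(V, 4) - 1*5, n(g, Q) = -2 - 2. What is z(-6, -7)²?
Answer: 81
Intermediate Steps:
n(g, Q) = -4
z(V, p) = -9 (z(V, p) = -4 - 1*5 = -4 - 5 = -9)
z(-6, -7)² = (-9)² = 81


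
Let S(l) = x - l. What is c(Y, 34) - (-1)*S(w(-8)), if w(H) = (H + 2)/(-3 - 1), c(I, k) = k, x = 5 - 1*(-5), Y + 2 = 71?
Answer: 85/2 ≈ 42.500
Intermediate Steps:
Y = 69 (Y = -2 + 71 = 69)
x = 10 (x = 5 + 5 = 10)
w(H) = -1/2 - H/4 (w(H) = (2 + H)/(-4) = (2 + H)*(-1/4) = -1/2 - H/4)
S(l) = 10 - l
c(Y, 34) - (-1)*S(w(-8)) = 34 - (-1)*(10 - (-1/2 - 1/4*(-8))) = 34 - (-1)*(10 - (-1/2 + 2)) = 34 - (-1)*(10 - 1*3/2) = 34 - (-1)*(10 - 3/2) = 34 - (-1)*17/2 = 34 - 1*(-17/2) = 34 + 17/2 = 85/2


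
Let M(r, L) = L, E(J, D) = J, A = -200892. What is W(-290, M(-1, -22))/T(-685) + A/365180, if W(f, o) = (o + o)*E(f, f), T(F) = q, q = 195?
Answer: 231026143/3560505 ≈ 64.886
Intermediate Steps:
T(F) = 195
W(f, o) = 2*f*o (W(f, o) = (o + o)*f = (2*o)*f = 2*f*o)
W(-290, M(-1, -22))/T(-685) + A/365180 = (2*(-290)*(-22))/195 - 200892/365180 = 12760*(1/195) - 200892*1/365180 = 2552/39 - 50223/91295 = 231026143/3560505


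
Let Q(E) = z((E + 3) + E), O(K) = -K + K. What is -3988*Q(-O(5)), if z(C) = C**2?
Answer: -35892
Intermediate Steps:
O(K) = 0
Q(E) = (3 + 2*E)**2 (Q(E) = ((E + 3) + E)**2 = ((3 + E) + E)**2 = (3 + 2*E)**2)
-3988*Q(-O(5)) = -3988*(3 + 2*(-1*0))**2 = -3988*(3 + 2*0)**2 = -3988*(3 + 0)**2 = -3988*3**2 = -3988*9 = -35892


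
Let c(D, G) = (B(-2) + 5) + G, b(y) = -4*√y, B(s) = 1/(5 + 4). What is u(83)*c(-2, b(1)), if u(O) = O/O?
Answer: 10/9 ≈ 1.1111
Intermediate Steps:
B(s) = ⅑ (B(s) = 1/9 = ⅑)
c(D, G) = 46/9 + G (c(D, G) = (⅑ + 5) + G = 46/9 + G)
u(O) = 1
u(83)*c(-2, b(1)) = 1*(46/9 - 4*√1) = 1*(46/9 - 4*1) = 1*(46/9 - 4) = 1*(10/9) = 10/9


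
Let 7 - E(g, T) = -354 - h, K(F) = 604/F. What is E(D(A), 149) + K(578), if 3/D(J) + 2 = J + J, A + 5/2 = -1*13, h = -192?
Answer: 49143/289 ≈ 170.04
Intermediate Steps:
A = -31/2 (A = -5/2 - 1*13 = -5/2 - 13 = -31/2 ≈ -15.500)
D(J) = 3/(-2 + 2*J) (D(J) = 3/(-2 + (J + J)) = 3/(-2 + 2*J))
E(g, T) = 169 (E(g, T) = 7 - (-354 - 1*(-192)) = 7 - (-354 + 192) = 7 - 1*(-162) = 7 + 162 = 169)
E(D(A), 149) + K(578) = 169 + 604/578 = 169 + 604*(1/578) = 169 + 302/289 = 49143/289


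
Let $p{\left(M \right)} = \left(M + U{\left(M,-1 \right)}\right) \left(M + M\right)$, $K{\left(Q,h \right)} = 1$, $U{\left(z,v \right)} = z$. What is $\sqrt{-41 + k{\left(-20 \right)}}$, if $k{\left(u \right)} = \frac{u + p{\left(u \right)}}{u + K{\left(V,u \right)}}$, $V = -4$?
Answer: $\frac{i \sqrt{44821}}{19} \approx 11.143 i$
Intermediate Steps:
$p{\left(M \right)} = 4 M^{2}$ ($p{\left(M \right)} = \left(M + M\right) \left(M + M\right) = 2 M 2 M = 4 M^{2}$)
$k{\left(u \right)} = \frac{u + 4 u^{2}}{1 + u}$ ($k{\left(u \right)} = \frac{u + 4 u^{2}}{u + 1} = \frac{u + 4 u^{2}}{1 + u}$)
$\sqrt{-41 + k{\left(-20 \right)}} = \sqrt{-41 - \frac{20 \left(1 + 4 \left(-20\right)\right)}{1 - 20}} = \sqrt{-41 - \frac{20 \left(1 - 80\right)}{-19}} = \sqrt{-41 - \left(- \frac{20}{19}\right) \left(-79\right)} = \sqrt{-41 - \frac{1580}{19}} = \sqrt{- \frac{2359}{19}} = \frac{i \sqrt{44821}}{19}$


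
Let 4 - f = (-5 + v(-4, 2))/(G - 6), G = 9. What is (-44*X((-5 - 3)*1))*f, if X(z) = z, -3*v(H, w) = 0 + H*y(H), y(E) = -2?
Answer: 20768/9 ≈ 2307.6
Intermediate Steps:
v(H, w) = 2*H/3 (v(H, w) = -(0 + H*(-2))/3 = -(0 - 2*H)/3 = -(-2)*H/3 = 2*H/3)
f = 59/9 (f = 4 - (-5 + (⅔)*(-4))/(9 - 6) = 4 - (-5 - 8/3)/3 = 4 - (-23)/(3*3) = 4 - 1*(-23/9) = 4 + 23/9 = 59/9 ≈ 6.5556)
(-44*X((-5 - 3)*1))*f = -44*(-5 - 3)*(59/9) = -(-352)*(59/9) = -44*(-8)*(59/9) = 352*(59/9) = 20768/9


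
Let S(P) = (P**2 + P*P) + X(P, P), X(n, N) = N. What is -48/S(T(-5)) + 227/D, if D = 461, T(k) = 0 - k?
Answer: -9643/25355 ≈ -0.38032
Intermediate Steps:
T(k) = -k
S(P) = P + 2*P**2 (S(P) = (P**2 + P*P) + P = (P**2 + P**2) + P = 2*P**2 + P = P + 2*P**2)
-48/S(T(-5)) + 227/D = -48*1/(5*(1 + 2*(-1*(-5)))) + 227/461 = -48*1/(5*(1 + 2*5)) + 227*(1/461) = -48*1/(5*(1 + 10)) + 227/461 = -48/(5*11) + 227/461 = -48/55 + 227/461 = -9643/25355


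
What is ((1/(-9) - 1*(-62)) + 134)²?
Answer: 3108169/81 ≈ 38372.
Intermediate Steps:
((1/(-9) - 1*(-62)) + 134)² = ((1*(-⅑) + 62) + 134)² = ((-⅑ + 62) + 134)² = (557/9 + 134)² = (1763/9)² = 3108169/81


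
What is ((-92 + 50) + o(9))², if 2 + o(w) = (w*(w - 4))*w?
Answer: 130321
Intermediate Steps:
o(w) = -2 + w²*(-4 + w) (o(w) = -2 + (w*(w - 4))*w = -2 + (w*(-4 + w))*w = -2 + w²*(-4 + w))
((-92 + 50) + o(9))² = ((-92 + 50) + (-2 + 9³ - 4*9²))² = (-42 + (-2 + 729 - 4*81))² = (-42 + (-2 + 729 - 324))² = (-42 + 403)² = 361² = 130321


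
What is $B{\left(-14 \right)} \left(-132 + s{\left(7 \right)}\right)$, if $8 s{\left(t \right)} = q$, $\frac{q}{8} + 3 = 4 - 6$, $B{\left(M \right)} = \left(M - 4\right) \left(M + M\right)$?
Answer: $-69048$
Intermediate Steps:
$B{\left(M \right)} = 2 M \left(-4 + M\right)$ ($B{\left(M \right)} = \left(-4 + M\right) 2 M = 2 M \left(-4 + M\right)$)
$q = -40$ ($q = -24 + 8 \left(4 - 6\right) = -24 + 8 \left(-2\right) = -24 - 16 = -40$)
$s{\left(t \right)} = -5$ ($s{\left(t \right)} = \frac{1}{8} \left(-40\right) = -5$)
$B{\left(-14 \right)} \left(-132 + s{\left(7 \right)}\right) = 2 \left(-14\right) \left(-4 - 14\right) \left(-132 - 5\right) = 2 \left(-14\right) \left(-18\right) \left(-137\right) = 504 \left(-137\right) = -69048$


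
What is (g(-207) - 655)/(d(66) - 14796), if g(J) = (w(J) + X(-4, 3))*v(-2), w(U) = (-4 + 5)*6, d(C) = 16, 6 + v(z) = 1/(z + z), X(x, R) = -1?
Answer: 549/11824 ≈ 0.046431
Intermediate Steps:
v(z) = -6 + 1/(2*z) (v(z) = -6 + 1/(z + z) = -6 + 1/(2*z))
w(U) = 6 (w(U) = 1*6 = 6)
g(J) = -125/4 (g(J) = (6 - 1)*(-6 + (½)/(-2)) = 5*(-6 + (½)*(-½)) = 5*(-6 - ¼) = 5*(-25/4) = -125/4)
(g(-207) - 655)/(d(66) - 14796) = (-125/4 - 655)/(16 - 14796) = -2745/4/(-14780) = -2745/4*(-1/14780) = 549/11824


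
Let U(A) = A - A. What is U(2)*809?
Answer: 0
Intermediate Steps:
U(A) = 0
U(2)*809 = 0*809 = 0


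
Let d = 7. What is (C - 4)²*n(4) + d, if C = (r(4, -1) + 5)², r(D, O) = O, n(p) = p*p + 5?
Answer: 3031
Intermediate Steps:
n(p) = 5 + p² (n(p) = p² + 5 = 5 + p²)
C = 16 (C = (-1 + 5)² = 4² = 16)
(C - 4)²*n(4) + d = (16 - 4)²*(5 + 4²) + 7 = 12²*(5 + 16) + 7 = 144*21 + 7 = 3024 + 7 = 3031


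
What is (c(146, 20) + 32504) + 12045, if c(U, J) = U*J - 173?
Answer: 47296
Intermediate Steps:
c(U, J) = -173 + J*U (c(U, J) = J*U - 173 = -173 + J*U)
(c(146, 20) + 32504) + 12045 = ((-173 + 20*146) + 32504) + 12045 = ((-173 + 2920) + 32504) + 12045 = (2747 + 32504) + 12045 = 35251 + 12045 = 47296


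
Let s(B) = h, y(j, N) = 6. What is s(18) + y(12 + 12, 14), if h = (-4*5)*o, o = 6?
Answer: -114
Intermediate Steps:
h = -120 (h = -4*5*6 = -20*6 = -120)
s(B) = -120
s(18) + y(12 + 12, 14) = -120 + 6 = -114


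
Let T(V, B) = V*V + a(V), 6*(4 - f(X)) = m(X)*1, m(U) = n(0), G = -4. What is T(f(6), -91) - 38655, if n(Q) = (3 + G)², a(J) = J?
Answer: -1390913/36 ≈ -38637.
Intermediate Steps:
n(Q) = 1 (n(Q) = (3 - 4)² = (-1)² = 1)
m(U) = 1
f(X) = 23/6 (f(X) = 4 - 1/6 = 4 - ⅙*1 = 4 - ⅙ = 23/6)
T(V, B) = V + V² (T(V, B) = V*V + V = V² + V = V + V²)
T(f(6), -91) - 38655 = 23*(1 + 23/6)/6 - 38655 = (23/6)*(29/6) - 38655 = 667/36 - 38655 = -1390913/36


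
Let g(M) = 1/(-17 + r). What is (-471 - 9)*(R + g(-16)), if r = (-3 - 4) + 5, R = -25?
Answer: 228480/19 ≈ 12025.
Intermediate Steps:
r = -2 (r = -7 + 5 = -2)
g(M) = -1/19 (g(M) = 1/(-17 - 2) = 1/(-19) = -1/19)
(-471 - 9)*(R + g(-16)) = (-471 - 9)*(-25 - 1/19) = -480*(-476/19) = 228480/19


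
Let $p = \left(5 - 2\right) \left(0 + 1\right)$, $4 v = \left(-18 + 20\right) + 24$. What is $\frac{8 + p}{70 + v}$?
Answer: $\frac{22}{153} \approx 0.14379$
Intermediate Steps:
$v = \frac{13}{2}$ ($v = \frac{\left(-18 + 20\right) + 24}{4} = \frac{2 + 24}{4} = \frac{1}{4} \cdot 26 = \frac{13}{2} \approx 6.5$)
$p = 3$ ($p = 3 \cdot 1 = 3$)
$\frac{8 + p}{70 + v} = \frac{8 + 3}{70 + \frac{13}{2}} = \frac{1}{\frac{153}{2}} \cdot 11 = \frac{2}{153} \cdot 11 = \frac{22}{153}$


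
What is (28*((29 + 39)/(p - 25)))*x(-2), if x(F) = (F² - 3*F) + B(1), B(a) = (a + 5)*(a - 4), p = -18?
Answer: 15232/43 ≈ 354.23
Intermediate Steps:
B(a) = (-4 + a)*(5 + a) (B(a) = (5 + a)*(-4 + a) = (-4 + a)*(5 + a))
x(F) = -18 + F² - 3*F (x(F) = (F² - 3*F) + (-20 + 1 + 1²) = (F² - 3*F) + (-20 + 1 + 1) = (F² - 3*F) - 18 = -18 + F² - 3*F)
(28*((29 + 39)/(p - 25)))*x(-2) = (28*((29 + 39)/(-18 - 25)))*(-18 + (-2)² - 3*(-2)) = (28*(68/(-43)))*(-18 + 4 + 6) = (28*(68*(-1/43)))*(-8) = (28*(-68/43))*(-8) = -1904/43*(-8) = 15232/43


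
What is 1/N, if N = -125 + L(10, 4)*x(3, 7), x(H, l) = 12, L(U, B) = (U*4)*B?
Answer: 1/1795 ≈ 0.00055710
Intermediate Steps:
L(U, B) = 4*B*U (L(U, B) = (4*U)*B = 4*B*U)
N = 1795 (N = -125 + (4*4*10)*12 = -125 + 160*12 = -125 + 1920 = 1795)
1/N = 1/1795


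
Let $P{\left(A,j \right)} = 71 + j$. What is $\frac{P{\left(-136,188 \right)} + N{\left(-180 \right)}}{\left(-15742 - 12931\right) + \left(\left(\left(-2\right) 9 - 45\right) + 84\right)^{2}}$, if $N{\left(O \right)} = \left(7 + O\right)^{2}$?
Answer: $- \frac{7547}{7058} \approx -1.0693$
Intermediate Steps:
$\frac{P{\left(-136,188 \right)} + N{\left(-180 \right)}}{\left(-15742 - 12931\right) + \left(\left(\left(-2\right) 9 - 45\right) + 84\right)^{2}} = \frac{\left(71 + 188\right) + \left(7 - 180\right)^{2}}{\left(-15742 - 12931\right) + \left(\left(\left(-2\right) 9 - 45\right) + 84\right)^{2}} = \frac{259 + \left(-173\right)^{2}}{\left(-15742 - 12931\right) + \left(\left(-18 - 45\right) + 84\right)^{2}} = \frac{259 + 29929}{-28673 + \left(-63 + 84\right)^{2}} = \frac{30188}{-28673 + 21^{2}} = \frac{30188}{-28673 + 441} = \frac{30188}{-28232} = 30188 \left(- \frac{1}{28232}\right) = - \frac{7547}{7058}$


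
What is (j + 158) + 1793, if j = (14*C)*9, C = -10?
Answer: 691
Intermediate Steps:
j = -1260 (j = (14*(-10))*9 = -140*9 = -1260)
(j + 158) + 1793 = (-1260 + 158) + 1793 = -1102 + 1793 = 691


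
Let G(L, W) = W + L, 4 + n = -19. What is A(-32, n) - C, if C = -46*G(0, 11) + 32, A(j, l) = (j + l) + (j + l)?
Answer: 364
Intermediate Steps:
n = -23 (n = -4 - 19 = -23)
G(L, W) = L + W
A(j, l) = 2*j + 2*l
C = -474 (C = -46*(0 + 11) + 32 = -46*11 + 32 = -506 + 32 = -474)
A(-32, n) - C = (2*(-32) + 2*(-23)) - 1*(-474) = (-64 - 46) + 474 = -110 + 474 = 364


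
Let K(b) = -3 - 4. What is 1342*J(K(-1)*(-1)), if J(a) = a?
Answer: 9394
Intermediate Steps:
K(b) = -7
1342*J(K(-1)*(-1)) = 1342*(-7*(-1)) = 1342*7 = 9394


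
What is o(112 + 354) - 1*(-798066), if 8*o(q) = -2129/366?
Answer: 2336735119/2928 ≈ 7.9807e+5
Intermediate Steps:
o(q) = -2129/2928 (o(q) = (-2129/366)/8 = (-2129*1/366)/8 = (⅛)*(-2129/366) = -2129/2928)
o(112 + 354) - 1*(-798066) = -2129/2928 - 1*(-798066) = -2129/2928 + 798066 = 2336735119/2928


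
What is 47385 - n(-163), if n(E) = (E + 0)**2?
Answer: 20816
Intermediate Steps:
n(E) = E**2
47385 - n(-163) = 47385 - 1*(-163)**2 = 47385 - 1*26569 = 47385 - 26569 = 20816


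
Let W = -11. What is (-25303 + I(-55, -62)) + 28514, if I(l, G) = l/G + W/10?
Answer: 497672/155 ≈ 3210.8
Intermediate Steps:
I(l, G) = -11/10 + l/G (I(l, G) = l/G - 11/10 = -11/10 + l/G)
(-25303 + I(-55, -62)) + 28514 = (-25303 + (-11/10 - 55/(-62))) + 28514 = (-25303 + (-11/10 - 55*(-1/62))) + 28514 = (-25303 + (-11/10 + 55/62)) + 28514 = (-25303 - 33/155) + 28514 = -3921998/155 + 28514 = 497672/155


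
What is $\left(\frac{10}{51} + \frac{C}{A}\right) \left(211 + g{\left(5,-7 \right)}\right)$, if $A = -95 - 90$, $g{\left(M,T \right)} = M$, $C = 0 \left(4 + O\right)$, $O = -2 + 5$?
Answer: $\frac{720}{17} \approx 42.353$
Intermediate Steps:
$O = 3$
$C = 0$ ($C = 0 \left(4 + 3\right) = 0 \cdot 7 = 0$)
$A = -185$
$\left(\frac{10}{51} + \frac{C}{A}\right) \left(211 + g{\left(5,-7 \right)}\right) = \left(\frac{10}{51} + \frac{0}{-185}\right) \left(211 + 5\right) = \left(10 \cdot \frac{1}{51} + 0 \left(- \frac{1}{185}\right)\right) 216 = \left(\frac{10}{51} + 0\right) 216 = \frac{10}{51} \cdot 216 = \frac{720}{17}$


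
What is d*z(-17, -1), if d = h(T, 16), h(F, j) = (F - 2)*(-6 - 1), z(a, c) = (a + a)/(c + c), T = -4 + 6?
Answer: 0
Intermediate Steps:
T = 2
z(a, c) = a/c (z(a, c) = (2*a)/((2*c)) = (2*a)*(1/(2*c)) = a/c)
h(F, j) = 14 - 7*F (h(F, j) = (-2 + F)*(-7) = 14 - 7*F)
d = 0 (d = 14 - 7*2 = 14 - 14 = 0)
d*z(-17, -1) = 0*(-17/(-1)) = 0*(-17*(-1)) = 0*17 = 0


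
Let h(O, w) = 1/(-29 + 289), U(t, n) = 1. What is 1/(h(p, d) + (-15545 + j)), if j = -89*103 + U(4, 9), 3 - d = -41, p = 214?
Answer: -260/6424859 ≈ -4.0468e-5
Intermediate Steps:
d = 44 (d = 3 - 1*(-41) = 3 + 41 = 44)
h(O, w) = 1/260
j = -9166 (j = -89*103 + 1 = -9167 + 1 = -9166)
1/(h(p, d) + (-15545 + j)) = 1/(1/260 + (-15545 - 9166)) = 1/(1/260 - 24711) = 1/(-6424859/260) = -260/6424859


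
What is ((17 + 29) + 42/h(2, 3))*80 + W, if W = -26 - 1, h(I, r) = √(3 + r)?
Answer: 3653 + 560*√6 ≈ 5024.7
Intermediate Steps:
W = -27
((17 + 29) + 42/h(2, 3))*80 + W = ((17 + 29) + 42/(√(3 + 3)))*80 - 27 = (46 + 42/(√6))*80 - 27 = (46 + 42*(√6/6))*80 - 27 = (46 + 7*√6)*80 - 27 = (3680 + 560*√6) - 27 = 3653 + 560*√6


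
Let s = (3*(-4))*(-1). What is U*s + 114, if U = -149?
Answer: -1674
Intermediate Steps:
s = 12 (s = -12*(-1) = 12)
U*s + 114 = -149*12 + 114 = -1788 + 114 = -1674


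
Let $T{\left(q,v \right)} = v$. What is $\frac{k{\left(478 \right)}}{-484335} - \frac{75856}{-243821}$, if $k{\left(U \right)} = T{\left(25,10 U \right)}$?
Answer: $\frac{7114850276}{23618208807} \approx 0.30124$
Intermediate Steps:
$k{\left(U \right)} = 10 U$
$\frac{k{\left(478 \right)}}{-484335} - \frac{75856}{-243821} = \frac{10 \cdot 478}{-484335} - \frac{75856}{-243821} = 4780 \left(- \frac{1}{484335}\right) - - \frac{75856}{243821} = - \frac{956}{96867} + \frac{75856}{243821} = \frac{7114850276}{23618208807}$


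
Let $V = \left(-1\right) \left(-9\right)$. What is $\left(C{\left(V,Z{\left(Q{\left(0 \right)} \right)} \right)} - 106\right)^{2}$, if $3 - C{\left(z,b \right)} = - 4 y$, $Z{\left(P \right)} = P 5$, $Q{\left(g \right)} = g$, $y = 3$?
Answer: $8281$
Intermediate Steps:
$V = 9$
$Z{\left(P \right)} = 5 P$
$C{\left(z,b \right)} = 15$ ($C{\left(z,b \right)} = 3 - \left(-4\right) 3 = 3 - -12 = 3 + 12 = 15$)
$\left(C{\left(V,Z{\left(Q{\left(0 \right)} \right)} \right)} - 106\right)^{2} = \left(15 - 106\right)^{2} = \left(-91\right)^{2} = 8281$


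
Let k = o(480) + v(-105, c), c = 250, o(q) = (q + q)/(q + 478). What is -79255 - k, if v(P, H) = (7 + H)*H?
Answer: -68739375/479 ≈ -1.4351e+5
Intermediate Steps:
o(q) = 2*q/(478 + q) (o(q) = (2*q)/(478 + q) = 2*q/(478 + q))
v(P, H) = H*(7 + H)
k = 30776230/479 (k = 2*480/(478 + 480) + 250*(7 + 250) = 2*480/958 + 250*257 = 2*480*(1/958) + 64250 = 480/479 + 64250 = 30776230/479 ≈ 64251.)
-79255 - k = -79255 - 1*30776230/479 = -79255 - 30776230/479 = -68739375/479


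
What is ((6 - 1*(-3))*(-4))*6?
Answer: -216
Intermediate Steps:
((6 - 1*(-3))*(-4))*6 = ((6 + 3)*(-4))*6 = (9*(-4))*6 = -36*6 = -216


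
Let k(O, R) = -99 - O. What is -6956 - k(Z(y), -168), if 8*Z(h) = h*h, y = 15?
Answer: -54631/8 ≈ -6828.9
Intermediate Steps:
Z(h) = h²/8 (Z(h) = (h*h)/8 = h²/8)
-6956 - k(Z(y), -168) = -6956 - (-99 - 15²/8) = -6956 - (-99 - 225/8) = -6956 - 1*(-1017/8) = -6956 + 1017/8 = -54631/8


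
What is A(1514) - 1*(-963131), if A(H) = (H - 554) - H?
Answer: 962577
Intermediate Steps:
A(H) = -554 (A(H) = (-554 + H) - H = -554)
A(1514) - 1*(-963131) = -554 - 1*(-963131) = -554 + 963131 = 962577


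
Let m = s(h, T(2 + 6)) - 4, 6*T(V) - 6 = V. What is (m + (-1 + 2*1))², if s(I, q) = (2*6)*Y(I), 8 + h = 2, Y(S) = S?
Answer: 5625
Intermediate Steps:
T(V) = 1 + V/6
h = -6 (h = -8 + 2 = -6)
s(I, q) = 12*I (s(I, q) = (2*6)*I = 12*I)
m = -76 (m = 12*(-6) - 4 = -72 - 4 = -76)
(m + (-1 + 2*1))² = (-76 + (-1 + 2*1))² = (-76 + (-1 + 2))² = (-76 + 1)² = (-75)² = 5625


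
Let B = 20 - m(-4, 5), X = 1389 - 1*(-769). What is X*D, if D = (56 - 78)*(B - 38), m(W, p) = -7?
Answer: 522236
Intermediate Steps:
X = 2158 (X = 1389 + 769 = 2158)
B = 27 (B = 20 - 1*(-7) = 20 + 7 = 27)
D = 242 (D = (56 - 78)*(27 - 38) = -22*(-11) = 242)
X*D = 2158*242 = 522236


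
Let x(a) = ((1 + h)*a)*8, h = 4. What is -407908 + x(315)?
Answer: -395308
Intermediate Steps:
x(a) = 40*a (x(a) = ((1 + 4)*a)*8 = (5*a)*8 = 40*a)
-407908 + x(315) = -407908 + 40*315 = -407908 + 12600 = -395308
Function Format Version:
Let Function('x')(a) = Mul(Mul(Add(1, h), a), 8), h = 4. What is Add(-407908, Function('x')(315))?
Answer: -395308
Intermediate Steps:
Function('x')(a) = Mul(40, a) (Function('x')(a) = Mul(Mul(Add(1, 4), a), 8) = Mul(Mul(5, a), 8) = Mul(40, a))
Add(-407908, Function('x')(315)) = Add(-407908, Mul(40, 315)) = Add(-407908, 12600) = -395308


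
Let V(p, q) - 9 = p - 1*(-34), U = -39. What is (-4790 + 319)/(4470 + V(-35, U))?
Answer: -4471/4478 ≈ -0.99844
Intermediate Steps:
V(p, q) = 43 + p (V(p, q) = 9 + (p - 1*(-34)) = 9 + (p + 34) = 9 + (34 + p) = 43 + p)
(-4790 + 319)/(4470 + V(-35, U)) = (-4790 + 319)/(4470 + (43 - 35)) = -4471/(4470 + 8) = -4471/4478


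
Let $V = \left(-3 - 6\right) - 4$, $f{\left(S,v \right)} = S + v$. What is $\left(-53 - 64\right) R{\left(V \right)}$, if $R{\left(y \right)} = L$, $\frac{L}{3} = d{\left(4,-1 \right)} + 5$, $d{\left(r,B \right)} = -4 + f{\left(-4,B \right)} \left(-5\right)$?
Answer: $-9126$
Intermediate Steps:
$d{\left(r,B \right)} = 16 - 5 B$ ($d{\left(r,B \right)} = -4 + \left(-4 + B\right) \left(-5\right) = -4 - \left(-20 + 5 B\right) = 16 - 5 B$)
$V = -13$ ($V = \left(-3 - 6\right) - 4 = -9 - 4 = -13$)
$L = 78$ ($L = 3 \left(\left(16 - -5\right) + 5\right) = 3 \left(\left(16 + 5\right) + 5\right) = 3 \left(21 + 5\right) = 3 \cdot 26 = 78$)
$R{\left(y \right)} = 78$
$\left(-53 - 64\right) R{\left(V \right)} = \left(-53 - 64\right) 78 = \left(-117\right) 78 = -9126$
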